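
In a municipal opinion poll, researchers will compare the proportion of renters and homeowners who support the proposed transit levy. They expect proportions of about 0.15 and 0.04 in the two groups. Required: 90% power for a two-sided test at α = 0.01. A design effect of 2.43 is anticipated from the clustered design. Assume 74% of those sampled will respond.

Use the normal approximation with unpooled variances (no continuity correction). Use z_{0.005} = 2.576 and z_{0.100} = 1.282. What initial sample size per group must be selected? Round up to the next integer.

n = 671 per group

n = (z_{α/2} + z_β)² · [p₁(1−p₁) + p₂(1−p₂)] / (p₁ − p₂)²
  = (2.576 + 1.282)² · (0.15·0.85 + 0.04·0.96) / (0.11)²
  = (3.858)² · (0.1275 + 0.0384) / 0.0121
  = 14.8842 · 0.1659 / 0.0121
  = 204.07
Design effect: 2.43 × 204.07 = 495.90.
Adjust for 74% response: 495.90 / 0.74 = 670.13.
Round up → n = 671 per group.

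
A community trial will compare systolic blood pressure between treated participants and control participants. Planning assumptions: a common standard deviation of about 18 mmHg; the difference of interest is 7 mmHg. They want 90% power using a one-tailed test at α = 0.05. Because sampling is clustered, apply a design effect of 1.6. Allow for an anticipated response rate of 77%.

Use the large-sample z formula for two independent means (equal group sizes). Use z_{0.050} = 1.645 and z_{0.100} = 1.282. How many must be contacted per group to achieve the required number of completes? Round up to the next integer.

n = (z_α + z_β)² · (σ₁² + σ₂²) / δ²
  = (1.645 + 1.282)² · (2·18² = 648) / 7²
  = 8.5673 · 648 / 49
  = 113.30
Design effect: 1.6 × 113.30 = 181.28.
Adjust for 77% response: 181.28 / 0.77 = 235.43.
Round up → n = 236 per group.

n = 236 per group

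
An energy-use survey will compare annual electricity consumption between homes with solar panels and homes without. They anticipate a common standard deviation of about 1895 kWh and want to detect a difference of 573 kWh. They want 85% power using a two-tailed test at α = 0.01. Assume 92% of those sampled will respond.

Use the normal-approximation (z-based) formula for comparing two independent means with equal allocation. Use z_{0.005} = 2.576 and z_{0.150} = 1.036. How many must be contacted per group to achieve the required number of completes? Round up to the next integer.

n = (z_{α/2} + z_β)² · (σ₁² + σ₂²) / δ²
  = (2.576 + 1.036)² · (2·1895² = 7182050) / 573²
  = 13.0465 · 7182050 / 328329
  = 285.39
Adjust for 92% response: 285.39 / 0.92 = 310.20.
Round up → n = 311 per group.

n = 311 per group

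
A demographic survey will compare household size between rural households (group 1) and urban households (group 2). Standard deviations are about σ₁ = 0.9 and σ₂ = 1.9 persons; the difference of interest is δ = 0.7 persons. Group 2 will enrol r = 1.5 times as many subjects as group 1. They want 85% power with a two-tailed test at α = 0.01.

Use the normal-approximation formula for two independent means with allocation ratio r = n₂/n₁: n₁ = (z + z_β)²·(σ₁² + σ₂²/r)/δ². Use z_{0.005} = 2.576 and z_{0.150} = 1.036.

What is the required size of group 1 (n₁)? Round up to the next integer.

n₁ = 86

n₁ = (z_{α/2} + z_β)² · (σ₁² + σ₂²/r) / δ²
   = (2.576 + 1.036)² · (0.9² + 1.9²/1.5) / 0.7²
   = 13.0465 · (0.81 + 2.4067) / 0.49
   = 13.0465 · 3.2167 / 0.49
   = 85.65
Round up → n₁ = 86; n₂ = r·n₁ = 1.5 × 86 = 129.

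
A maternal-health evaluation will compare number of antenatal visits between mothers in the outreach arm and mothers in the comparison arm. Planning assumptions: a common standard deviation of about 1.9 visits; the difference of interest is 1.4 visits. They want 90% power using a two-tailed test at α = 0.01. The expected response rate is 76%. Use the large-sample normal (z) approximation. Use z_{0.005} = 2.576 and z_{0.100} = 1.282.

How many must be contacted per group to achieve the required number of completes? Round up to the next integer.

n = 73 per group

n = (z_{α/2} + z_β)² · (σ₁² + σ₂²) / δ²
  = (2.576 + 1.282)² · (2·1.9² = 7.22) / 1.4²
  = 14.8842 · 7.22 / 1.96
  = 54.83
Adjust for 76% response: 54.83 / 0.76 = 72.14.
Round up → n = 73 per group.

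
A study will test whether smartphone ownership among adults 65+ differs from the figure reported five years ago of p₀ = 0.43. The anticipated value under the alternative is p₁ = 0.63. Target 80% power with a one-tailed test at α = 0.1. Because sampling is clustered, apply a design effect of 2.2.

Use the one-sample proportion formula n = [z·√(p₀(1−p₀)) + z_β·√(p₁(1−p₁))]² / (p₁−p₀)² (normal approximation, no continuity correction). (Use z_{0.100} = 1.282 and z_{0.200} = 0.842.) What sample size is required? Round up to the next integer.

n = [z_α·√(p₀q₀) + z_β·√(p₁q₁)]² / (p₁ − p₀)²
  = [1.282·√(0.43·0.57) + 0.842·√(0.63·0.37)]² / (0.20)²
  = [1.282·0.4951 + 0.842·0.4828]² / 0.0400
  = [1.0412]² / 0.0400
  = 27.10
Design effect: 2.2 × 27.10 = 59.63.
Round up → n = 60.

n = 60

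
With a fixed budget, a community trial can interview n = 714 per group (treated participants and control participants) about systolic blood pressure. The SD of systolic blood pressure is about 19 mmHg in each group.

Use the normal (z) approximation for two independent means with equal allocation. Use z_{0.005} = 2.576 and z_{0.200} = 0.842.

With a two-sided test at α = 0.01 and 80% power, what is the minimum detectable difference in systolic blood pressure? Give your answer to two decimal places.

Minimum detectable difference ≈ 3.44 mmHg

δ = (z_{α/2} + z_β) · √((σ₁²+σ₂²)/n)
  = (2.576 + 0.842) · √(722/714)
  = 3.418 · √1.0112
  = 3.418 · 1.0056
  = 3.4371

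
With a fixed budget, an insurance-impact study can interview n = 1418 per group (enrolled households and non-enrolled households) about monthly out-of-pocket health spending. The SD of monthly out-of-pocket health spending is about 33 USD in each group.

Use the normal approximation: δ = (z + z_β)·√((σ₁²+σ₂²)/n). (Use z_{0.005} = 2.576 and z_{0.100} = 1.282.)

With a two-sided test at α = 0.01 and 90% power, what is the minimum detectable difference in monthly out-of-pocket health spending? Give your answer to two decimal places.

δ = (z_{α/2} + z_β) · √((σ₁²+σ₂²)/n)
  = (2.576 + 1.282) · √(2178/1418)
  = 3.858 · √1.536
  = 3.858 · 1.2393
  = 4.7814

Minimum detectable difference ≈ 4.78 USD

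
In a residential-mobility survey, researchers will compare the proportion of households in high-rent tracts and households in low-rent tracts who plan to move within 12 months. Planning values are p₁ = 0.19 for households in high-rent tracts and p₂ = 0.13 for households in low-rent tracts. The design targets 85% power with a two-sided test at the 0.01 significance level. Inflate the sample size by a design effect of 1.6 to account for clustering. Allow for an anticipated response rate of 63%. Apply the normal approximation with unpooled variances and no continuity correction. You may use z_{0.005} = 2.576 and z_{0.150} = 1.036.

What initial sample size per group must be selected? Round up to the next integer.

n = (z_{α/2} + z_β)² · [p₁(1−p₁) + p₂(1−p₂)] / (p₁ − p₂)²
  = (2.576 + 1.036)² · (0.19·0.81 + 0.13·0.87) / (0.06)²
  = (3.612)² · (0.1539 + 0.1131) / 0.0036
  = 13.0465 · 0.2670 / 0.0036
  = 967.62
Design effect: 1.6 × 967.62 = 1548.19.
Adjust for 63% response: 1548.19 / 0.63 = 2457.44.
Round up → n = 2458 per group.

n = 2458 per group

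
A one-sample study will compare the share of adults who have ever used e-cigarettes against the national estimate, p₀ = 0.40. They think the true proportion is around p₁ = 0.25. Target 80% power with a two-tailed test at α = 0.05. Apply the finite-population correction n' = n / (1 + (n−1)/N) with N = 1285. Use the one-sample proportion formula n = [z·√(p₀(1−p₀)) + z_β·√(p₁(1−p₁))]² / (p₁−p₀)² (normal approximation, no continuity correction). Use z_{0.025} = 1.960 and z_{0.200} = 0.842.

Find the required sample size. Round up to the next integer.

n = [z_{α/2}·√(p₀q₀) + z_β·√(p₁q₁)]² / (p₁ − p₀)²
  = [1.960·√(0.40·0.60) + 0.842·√(0.25·0.75)]² / (-0.15)²
  = [1.960·0.4899 + 0.842·0.4330]² / 0.0225
  = [1.3248]² / 0.0225
  = 78.00
Finite-population correction (N = 1285): 78.00 / (1 + (78.00 − 1)/1285) = 73.59.
Round up → n = 74.

n = 74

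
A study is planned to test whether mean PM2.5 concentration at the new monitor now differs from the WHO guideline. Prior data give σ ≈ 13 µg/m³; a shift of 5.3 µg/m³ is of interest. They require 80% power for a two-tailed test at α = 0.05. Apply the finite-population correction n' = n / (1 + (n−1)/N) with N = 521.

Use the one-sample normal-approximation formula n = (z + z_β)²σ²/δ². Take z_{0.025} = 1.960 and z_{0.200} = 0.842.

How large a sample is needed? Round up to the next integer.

n = 44

n = (z_{α/2} + z_β)² · σ² / δ²
  = (1.960 + 0.842)² · 13² / 5.3²
  = 7.8512 · 169 / 28.09
  = 47.24
Finite-population correction (N = 521): 47.24 / (1 + (47.24 − 1)/521) = 43.39.
Round up → n = 44.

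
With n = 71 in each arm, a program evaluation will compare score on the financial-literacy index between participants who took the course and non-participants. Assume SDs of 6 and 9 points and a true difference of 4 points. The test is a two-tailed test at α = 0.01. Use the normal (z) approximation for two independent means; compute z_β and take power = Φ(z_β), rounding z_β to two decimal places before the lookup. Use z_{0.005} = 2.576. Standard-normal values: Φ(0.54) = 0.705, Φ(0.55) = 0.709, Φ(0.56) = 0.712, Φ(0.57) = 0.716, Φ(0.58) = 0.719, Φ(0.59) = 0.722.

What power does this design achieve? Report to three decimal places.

Power ≈ 0.705

z_β = δ·√(n/(σ₁²+σ₂²)) − z_{α/2}
    = 4 · √(71/117) − 2.576
    = 4 · 0.77900 − 2.576
    = 3.1160 − 2.576 = 0.5400 → 0.54
Power = Φ(0.54) = 0.705.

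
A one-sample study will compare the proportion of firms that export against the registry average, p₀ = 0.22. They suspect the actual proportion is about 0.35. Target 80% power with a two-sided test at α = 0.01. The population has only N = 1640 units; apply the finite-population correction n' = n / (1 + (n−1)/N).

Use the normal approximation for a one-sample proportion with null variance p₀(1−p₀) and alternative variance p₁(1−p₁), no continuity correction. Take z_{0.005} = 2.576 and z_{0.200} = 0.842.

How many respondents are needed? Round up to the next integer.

n = [z_{α/2}·√(p₀q₀) + z_β·√(p₁q₁)]² / (p₁ − p₀)²
  = [2.576·√(0.22·0.78) + 0.842·√(0.35·0.65)]² / (0.13)²
  = [2.576·0.4142 + 0.842·0.4770]² / 0.0169
  = [1.4687]² / 0.0169
  = 127.64
Finite-population correction (N = 1640): 127.64 / (1 + (127.64 − 1)/1640) = 118.49.
Round up → n = 119.

n = 119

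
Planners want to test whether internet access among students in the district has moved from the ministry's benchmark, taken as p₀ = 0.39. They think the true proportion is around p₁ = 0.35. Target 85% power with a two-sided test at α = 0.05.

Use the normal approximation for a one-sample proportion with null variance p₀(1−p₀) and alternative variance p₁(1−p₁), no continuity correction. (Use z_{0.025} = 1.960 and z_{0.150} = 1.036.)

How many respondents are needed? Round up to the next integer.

n = 1315

n = [z_{α/2}·√(p₀q₀) + z_β·√(p₁q₁)]² / (p₁ − p₀)²
  = [1.960·√(0.39·0.61) + 1.036·√(0.35·0.65)]² / (-0.04)²
  = [1.960·0.4877 + 1.036·0.4770]² / 0.0016
  = [1.4501]² / 0.0016
  = 1314.30
Round up → n = 1315.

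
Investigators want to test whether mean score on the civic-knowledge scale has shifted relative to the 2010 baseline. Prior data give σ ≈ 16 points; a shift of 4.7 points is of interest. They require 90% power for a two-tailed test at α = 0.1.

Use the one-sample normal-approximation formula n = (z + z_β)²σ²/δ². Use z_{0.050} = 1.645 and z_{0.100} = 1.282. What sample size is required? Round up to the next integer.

n = 100

n = (z_{α/2} + z_β)² · σ² / δ²
  = (1.645 + 1.282)² · 16² / 4.7²
  = 8.5673 · 256 / 22.09
  = 99.29
Round up → n = 100.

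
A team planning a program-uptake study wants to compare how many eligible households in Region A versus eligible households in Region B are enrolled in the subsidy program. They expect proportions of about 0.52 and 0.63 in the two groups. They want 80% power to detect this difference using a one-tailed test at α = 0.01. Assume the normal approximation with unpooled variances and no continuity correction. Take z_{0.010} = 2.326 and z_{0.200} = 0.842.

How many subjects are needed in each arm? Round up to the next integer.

n = (z_α + z_β)² · [p₁(1−p₁) + p₂(1−p₂)] / (p₁ − p₂)²
  = (2.326 + 0.842)² · (0.52·0.48 + 0.63·0.37) / (-0.11)²
  = (3.168)² · (0.2496 + 0.2331) / 0.0121
  = 10.0362 · 0.4827 / 0.0121
  = 400.37
Round up → n = 401 per group.

n = 401 per group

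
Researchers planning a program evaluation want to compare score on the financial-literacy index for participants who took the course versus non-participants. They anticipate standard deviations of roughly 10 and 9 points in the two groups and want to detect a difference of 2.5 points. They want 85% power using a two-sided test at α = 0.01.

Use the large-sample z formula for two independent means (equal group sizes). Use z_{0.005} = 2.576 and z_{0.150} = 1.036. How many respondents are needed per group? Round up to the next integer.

n = (z_{α/2} + z_β)² · (σ₁² + σ₂²) / δ²
  = (2.576 + 1.036)² · (10² + 9² = 181) / 2.5²
  = 13.0465 · 181 / 6.25
  = 377.83
Round up → n = 378 per group.

n = 378 per group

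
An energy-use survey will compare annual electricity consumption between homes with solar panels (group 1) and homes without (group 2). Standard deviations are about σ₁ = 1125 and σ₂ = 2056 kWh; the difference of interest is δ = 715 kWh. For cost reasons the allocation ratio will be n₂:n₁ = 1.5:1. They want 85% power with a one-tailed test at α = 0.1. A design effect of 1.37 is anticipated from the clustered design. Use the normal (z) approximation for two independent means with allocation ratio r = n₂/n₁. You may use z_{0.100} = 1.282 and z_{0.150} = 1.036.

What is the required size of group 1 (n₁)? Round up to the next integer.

n₁ = (z_α + z_β)² · (σ₁² + σ₂²/r) / δ²
   = (1.282 + 1.036)² · (1125² + 2056²/1.5) / 715²
   = 5.3731 · (1265625 + 2818090.7) / 511225
   = 5.3731 · 4083715.7 / 511225
   = 42.92
Design effect: 1.37 × 42.92 = 58.80.
Round up → n₁ = 59; n₂ = r·n₁ = 1.5 × 59 = 89.

n₁ = 59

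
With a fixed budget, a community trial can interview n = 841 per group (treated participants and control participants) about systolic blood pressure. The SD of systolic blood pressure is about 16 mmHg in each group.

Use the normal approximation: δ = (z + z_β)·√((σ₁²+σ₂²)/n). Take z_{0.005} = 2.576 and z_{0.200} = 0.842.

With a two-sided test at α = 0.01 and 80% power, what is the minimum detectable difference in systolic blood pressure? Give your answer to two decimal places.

Minimum detectable difference ≈ 2.67 mmHg

δ = (z_{α/2} + z_β) · √((σ₁²+σ₂²)/n)
  = (2.576 + 0.842) · √(512/841)
  = 3.418 · √0.6088
  = 3.418 · 0.7803
  = 2.6669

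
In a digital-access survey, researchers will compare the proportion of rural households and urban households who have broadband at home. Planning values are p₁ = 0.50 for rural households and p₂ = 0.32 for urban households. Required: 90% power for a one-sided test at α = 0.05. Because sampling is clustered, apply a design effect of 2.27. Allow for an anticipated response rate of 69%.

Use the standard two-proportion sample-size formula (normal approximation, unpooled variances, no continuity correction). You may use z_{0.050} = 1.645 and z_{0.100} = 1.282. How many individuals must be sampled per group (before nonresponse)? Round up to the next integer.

n = 407 per group

n = (z_α + z_β)² · [p₁(1−p₁) + p₂(1−p₂)] / (p₁ − p₂)²
  = (1.645 + 1.282)² · (0.50·0.50 + 0.32·0.68) / (0.18)²
  = (2.927)² · (0.2500 + 0.2176) / 0.0324
  = 8.5673 · 0.4676 / 0.0324
  = 123.64
Design effect: 2.27 × 123.64 = 280.67.
Adjust for 69% response: 280.67 / 0.69 = 406.77.
Round up → n = 407 per group.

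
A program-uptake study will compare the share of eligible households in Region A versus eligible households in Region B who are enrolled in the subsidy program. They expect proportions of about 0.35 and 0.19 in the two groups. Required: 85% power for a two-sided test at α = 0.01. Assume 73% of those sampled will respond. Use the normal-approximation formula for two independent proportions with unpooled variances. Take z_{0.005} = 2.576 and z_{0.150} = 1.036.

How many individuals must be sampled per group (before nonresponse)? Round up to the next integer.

n = (z_{α/2} + z_β)² · [p₁(1−p₁) + p₂(1−p₂)] / (p₁ − p₂)²
  = (2.576 + 1.036)² · (0.35·0.65 + 0.19·0.81) / (0.16)²
  = (3.612)² · (0.2275 + 0.1539) / 0.0256
  = 13.0465 · 0.3814 / 0.0256
  = 194.37
Adjust for 73% response: 194.37 / 0.73 = 266.26.
Round up → n = 267 per group.

n = 267 per group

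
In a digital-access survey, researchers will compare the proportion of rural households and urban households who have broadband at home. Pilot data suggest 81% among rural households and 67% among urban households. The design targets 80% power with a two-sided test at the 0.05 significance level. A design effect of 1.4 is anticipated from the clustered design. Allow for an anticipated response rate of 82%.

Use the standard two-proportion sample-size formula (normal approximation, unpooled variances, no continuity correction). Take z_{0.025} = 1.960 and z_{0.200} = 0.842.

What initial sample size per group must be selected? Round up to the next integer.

n = (z_{α/2} + z_β)² · [p₁(1−p₁) + p₂(1−p₂)] / (p₁ − p₂)²
  = (1.960 + 0.842)² · (0.81·0.19 + 0.67·0.33) / (0.14)²
  = (2.802)² · (0.1539 + 0.2211) / 0.0196
  = 7.8512 · 0.3750 / 0.0196
  = 150.21
Design effect: 1.4 × 150.21 = 210.30.
Adjust for 82% response: 210.30 / 0.82 = 256.46.
Round up → n = 257 per group.

n = 257 per group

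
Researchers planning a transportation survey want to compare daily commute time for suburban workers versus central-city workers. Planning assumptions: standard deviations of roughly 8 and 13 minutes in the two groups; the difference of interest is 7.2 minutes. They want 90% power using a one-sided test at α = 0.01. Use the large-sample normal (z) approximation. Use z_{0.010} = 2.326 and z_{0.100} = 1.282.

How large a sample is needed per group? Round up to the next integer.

n = 59 per group

n = (z_α + z_β)² · (σ₁² + σ₂²) / δ²
  = (2.326 + 1.282)² · (8² + 13² = 233) / 7.2²
  = 13.0177 · 233 / 51.84
  = 58.51
Round up → n = 59 per group.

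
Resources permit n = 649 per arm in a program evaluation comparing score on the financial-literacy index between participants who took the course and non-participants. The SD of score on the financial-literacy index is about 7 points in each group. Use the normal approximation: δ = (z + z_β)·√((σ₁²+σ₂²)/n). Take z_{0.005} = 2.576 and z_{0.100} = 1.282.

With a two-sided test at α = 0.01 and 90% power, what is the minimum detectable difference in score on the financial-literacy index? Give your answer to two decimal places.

Minimum detectable difference ≈ 1.50 points

δ = (z_{α/2} + z_β) · √((σ₁²+σ₂²)/n)
  = (2.576 + 1.282) · √(98/649)
  = 3.858 · √0.151
  = 3.858 · 0.3886
  = 1.4992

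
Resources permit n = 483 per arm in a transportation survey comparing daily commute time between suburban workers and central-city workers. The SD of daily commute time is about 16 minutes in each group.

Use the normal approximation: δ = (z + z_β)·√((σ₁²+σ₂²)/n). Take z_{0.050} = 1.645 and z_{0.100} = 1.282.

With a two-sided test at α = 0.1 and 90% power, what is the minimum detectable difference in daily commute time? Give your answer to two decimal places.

Minimum detectable difference ≈ 3.01 minutes

δ = (z_{α/2} + z_β) · √((σ₁²+σ₂²)/n)
  = (1.645 + 1.282) · √(512/483)
  = 2.927 · √1.06
  = 2.927 · 1.0296
  = 3.0136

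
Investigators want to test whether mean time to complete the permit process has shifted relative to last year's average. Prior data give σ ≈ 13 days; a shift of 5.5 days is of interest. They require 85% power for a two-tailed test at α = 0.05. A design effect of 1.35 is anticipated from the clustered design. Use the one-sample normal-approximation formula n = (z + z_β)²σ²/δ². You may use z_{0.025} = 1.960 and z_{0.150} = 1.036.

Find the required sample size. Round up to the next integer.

n = (z_{α/2} + z_β)² · σ² / δ²
  = (1.960 + 1.036)² · 13² / 5.5²
  = 8.9760 · 169 / 30.25
  = 50.15
Design effect: 1.35 × 50.15 = 67.70.
Round up → n = 68.

n = 68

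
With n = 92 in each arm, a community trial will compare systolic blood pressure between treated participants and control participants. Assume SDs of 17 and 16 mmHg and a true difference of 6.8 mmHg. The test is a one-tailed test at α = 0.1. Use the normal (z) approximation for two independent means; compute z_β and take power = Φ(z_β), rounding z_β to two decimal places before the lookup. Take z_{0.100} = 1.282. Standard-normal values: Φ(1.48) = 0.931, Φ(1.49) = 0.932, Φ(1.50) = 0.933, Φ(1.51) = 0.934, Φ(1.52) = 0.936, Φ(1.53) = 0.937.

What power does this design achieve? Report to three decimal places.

z_β = δ·√(n/(σ₁²+σ₂²)) − z_α
    = 6.8 · √(92/545) − 1.282
    = 6.8 · 0.41086 − 1.282
    = 2.7939 − 1.282 = 1.5119 → 1.51
Power = Φ(1.51) = 0.934.

Power ≈ 0.934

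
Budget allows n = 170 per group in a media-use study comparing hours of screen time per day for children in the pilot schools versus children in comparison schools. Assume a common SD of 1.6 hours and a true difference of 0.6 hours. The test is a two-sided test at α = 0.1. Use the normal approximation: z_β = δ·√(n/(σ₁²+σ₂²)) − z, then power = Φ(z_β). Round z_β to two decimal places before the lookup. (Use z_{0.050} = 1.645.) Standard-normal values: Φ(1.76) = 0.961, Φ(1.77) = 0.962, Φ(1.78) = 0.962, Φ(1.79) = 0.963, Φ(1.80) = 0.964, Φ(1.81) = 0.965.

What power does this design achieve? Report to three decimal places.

Power ≈ 0.965

z_β = δ·√(n/(σ₁²+σ₂²)) − z_{α/2}
    = 0.6 · √(170/5.12) − 1.645
    = 0.6 · 5.76222 − 1.645
    = 3.4573 − 1.645 = 1.8123 → 1.81
Power = Φ(1.81) = 0.965.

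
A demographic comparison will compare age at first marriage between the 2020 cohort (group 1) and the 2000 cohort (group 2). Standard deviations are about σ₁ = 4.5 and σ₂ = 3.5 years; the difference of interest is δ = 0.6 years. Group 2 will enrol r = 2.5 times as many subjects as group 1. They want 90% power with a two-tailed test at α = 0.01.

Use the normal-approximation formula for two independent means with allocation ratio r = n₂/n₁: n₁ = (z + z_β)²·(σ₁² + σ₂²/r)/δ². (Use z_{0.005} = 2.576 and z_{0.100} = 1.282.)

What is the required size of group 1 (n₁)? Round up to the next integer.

n₁ = (z_{α/2} + z_β)² · (σ₁² + σ₂²/r) / δ²
   = (2.576 + 1.282)² · (4.5² + 3.5²/2.5) / 0.6²
   = 14.8842 · (20.25 + 4.9) / 0.36
   = 14.8842 · 25.15 / 0.36
   = 1039.82
Round up → n₁ = 1040; n₂ = r·n₁ = 2.5 × 1040 = 2600.

n₁ = 1040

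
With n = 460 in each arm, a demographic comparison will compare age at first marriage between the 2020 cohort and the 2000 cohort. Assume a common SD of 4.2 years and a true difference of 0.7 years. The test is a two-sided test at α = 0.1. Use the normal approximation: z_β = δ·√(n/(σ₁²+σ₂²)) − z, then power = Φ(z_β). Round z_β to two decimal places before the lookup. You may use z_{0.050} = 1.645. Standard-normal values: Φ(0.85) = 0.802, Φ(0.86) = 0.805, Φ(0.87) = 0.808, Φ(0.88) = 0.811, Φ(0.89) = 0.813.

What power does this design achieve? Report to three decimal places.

z_β = δ·√(n/(σ₁²+σ₂²)) − z_{α/2}
    = 0.7 · √(460/35.28) − 1.645
    = 0.7 · 3.61089 − 1.645
    = 2.5276 − 1.645 = 0.8826 → 0.88
Power = Φ(0.88) = 0.811.

Power ≈ 0.811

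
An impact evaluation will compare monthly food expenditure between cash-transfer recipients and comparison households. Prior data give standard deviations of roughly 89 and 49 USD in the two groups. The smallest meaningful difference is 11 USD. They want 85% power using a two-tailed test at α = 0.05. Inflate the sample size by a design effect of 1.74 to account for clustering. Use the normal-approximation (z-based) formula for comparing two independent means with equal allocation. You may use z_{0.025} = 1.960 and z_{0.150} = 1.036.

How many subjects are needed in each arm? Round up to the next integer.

n = (z_{α/2} + z_β)² · (σ₁² + σ₂²) / δ²
  = (1.960 + 1.036)² · (89² + 49² = 10322) / 11²
  = 8.9760 · 10322 / 121
  = 765.71
Design effect: 1.74 × 765.71 = 1332.33.
Round up → n = 1333 per group.

n = 1333 per group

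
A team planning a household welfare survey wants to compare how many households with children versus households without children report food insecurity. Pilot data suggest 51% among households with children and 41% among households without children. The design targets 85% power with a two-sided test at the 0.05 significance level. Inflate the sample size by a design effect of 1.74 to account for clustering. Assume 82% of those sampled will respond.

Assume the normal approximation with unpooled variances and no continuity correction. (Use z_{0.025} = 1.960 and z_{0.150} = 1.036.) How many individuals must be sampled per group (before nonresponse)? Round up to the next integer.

n = 937 per group

n = (z_{α/2} + z_β)² · [p₁(1−p₁) + p₂(1−p₂)] / (p₁ − p₂)²
  = (1.960 + 1.036)² · (0.51·0.49 + 0.41·0.59) / (0.10)²
  = (2.996)² · (0.2499 + 0.2419) / 0.0100
  = 8.9760 · 0.4918 / 0.0100
  = 441.44
Design effect: 1.74 × 441.44 = 768.11.
Adjust for 82% response: 768.11 / 0.82 = 936.72.
Round up → n = 937 per group.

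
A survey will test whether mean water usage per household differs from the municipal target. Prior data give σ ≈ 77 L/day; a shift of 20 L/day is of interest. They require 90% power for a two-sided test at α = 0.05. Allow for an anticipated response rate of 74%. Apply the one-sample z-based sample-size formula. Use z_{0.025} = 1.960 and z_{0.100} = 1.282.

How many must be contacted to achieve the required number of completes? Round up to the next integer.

n = 211

n = (z_{α/2} + z_β)² · σ² / δ²
  = (1.960 + 1.282)² · 77² / 20²
  = 10.5106 · 5929 / 400
  = 155.79
Adjust for 74% response: 155.79 / 0.74 = 210.53.
Round up → n = 211.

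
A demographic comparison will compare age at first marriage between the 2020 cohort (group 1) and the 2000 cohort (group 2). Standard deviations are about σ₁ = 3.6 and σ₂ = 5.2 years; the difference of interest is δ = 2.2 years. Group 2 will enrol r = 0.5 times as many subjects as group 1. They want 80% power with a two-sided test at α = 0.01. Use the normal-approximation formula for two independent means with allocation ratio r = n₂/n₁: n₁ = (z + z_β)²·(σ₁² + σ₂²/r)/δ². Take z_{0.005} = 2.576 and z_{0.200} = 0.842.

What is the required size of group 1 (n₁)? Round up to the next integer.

n₁ = 162

n₁ = (z_{α/2} + z_β)² · (σ₁² + σ₂²/r) / δ²
   = (2.576 + 0.842)² · (3.6² + 5.2²/0.5) / 2.2²
   = 11.6827 · (12.96 + 54.08) / 4.84
   = 11.6827 · 67.04 / 4.84
   = 161.82
Round up → n₁ = 162; n₂ = r·n₁ = 0.5 × 162 = 81.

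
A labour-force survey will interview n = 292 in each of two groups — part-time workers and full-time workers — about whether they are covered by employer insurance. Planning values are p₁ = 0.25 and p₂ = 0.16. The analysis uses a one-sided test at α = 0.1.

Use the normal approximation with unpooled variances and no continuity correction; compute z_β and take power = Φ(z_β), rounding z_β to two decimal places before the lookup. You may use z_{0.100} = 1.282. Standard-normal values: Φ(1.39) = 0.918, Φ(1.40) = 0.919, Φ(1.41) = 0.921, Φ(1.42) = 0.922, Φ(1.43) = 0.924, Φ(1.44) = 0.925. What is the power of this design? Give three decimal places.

z_β = |p₁−p₂|·√(n/[p₁q₁+p₂q₂]) − z_α
    = 0.09 · √(292/0.3219) − 1.282
    = 0.09 · 30.1183 − 1.282
    = 2.7107 − 1.282 = 1.4287 → 1.43
Power = Φ(1.43) = 0.924.

Power ≈ 0.924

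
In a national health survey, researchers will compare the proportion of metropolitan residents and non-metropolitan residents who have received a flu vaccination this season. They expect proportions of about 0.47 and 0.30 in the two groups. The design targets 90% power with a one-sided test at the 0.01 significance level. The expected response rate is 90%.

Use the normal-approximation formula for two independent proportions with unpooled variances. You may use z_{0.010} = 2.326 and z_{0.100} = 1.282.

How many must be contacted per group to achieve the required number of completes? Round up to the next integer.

n = 230 per group

n = (z_α + z_β)² · [p₁(1−p₁) + p₂(1−p₂)] / (p₁ − p₂)²
  = (2.326 + 1.282)² · (0.47·0.53 + 0.30·0.70) / (0.17)²
  = (3.608)² · (0.2491 + 0.2100) / 0.0289
  = 13.0177 · 0.4591 / 0.0289
  = 206.80
Adjust for 90% response: 206.80 / 0.90 = 229.77.
Round up → n = 230 per group.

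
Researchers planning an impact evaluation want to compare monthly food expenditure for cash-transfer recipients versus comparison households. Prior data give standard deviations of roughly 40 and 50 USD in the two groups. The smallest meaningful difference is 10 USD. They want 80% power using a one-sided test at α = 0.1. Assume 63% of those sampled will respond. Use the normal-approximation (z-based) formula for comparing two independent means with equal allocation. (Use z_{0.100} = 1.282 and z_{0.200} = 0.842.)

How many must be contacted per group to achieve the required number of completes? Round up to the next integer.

n = 294 per group

n = (z_α + z_β)² · (σ₁² + σ₂²) / δ²
  = (1.282 + 0.842)² · (40² + 50² = 4100) / 10²
  = 4.5114 · 4100 / 100
  = 184.97
Adjust for 63% response: 184.97 / 0.63 = 293.60.
Round up → n = 294 per group.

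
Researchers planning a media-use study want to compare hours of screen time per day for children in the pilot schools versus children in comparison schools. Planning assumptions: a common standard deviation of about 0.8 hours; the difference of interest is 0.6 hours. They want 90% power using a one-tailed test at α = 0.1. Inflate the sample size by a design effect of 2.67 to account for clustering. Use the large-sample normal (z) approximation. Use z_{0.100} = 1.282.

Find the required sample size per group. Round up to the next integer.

n = (z_α + z_β)² · (σ₁² + σ₂²) / δ²
  = (1.282 + 1.282)² · (2·0.8² = 1.28) / 0.6²
  = 6.5741 · 1.28 / 0.36
  = 23.37
Design effect: 2.67 × 23.37 = 62.41.
Round up → n = 63 per group.

n = 63 per group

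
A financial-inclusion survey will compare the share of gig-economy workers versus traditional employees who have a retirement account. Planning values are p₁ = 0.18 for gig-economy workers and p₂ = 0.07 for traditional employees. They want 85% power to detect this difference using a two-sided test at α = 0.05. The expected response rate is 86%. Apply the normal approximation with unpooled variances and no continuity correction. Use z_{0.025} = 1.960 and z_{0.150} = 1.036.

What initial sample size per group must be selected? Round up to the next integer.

n = (z_{α/2} + z_β)² · [p₁(1−p₁) + p₂(1−p₂)] / (p₁ − p₂)²
  = (1.960 + 1.036)² · (0.18·0.82 + 0.07·0.93) / (0.11)²
  = (2.996)² · (0.1476 + 0.0651) / 0.0121
  = 8.9760 · 0.2127 / 0.0121
  = 157.79
Adjust for 86% response: 157.79 / 0.86 = 183.47.
Round up → n = 184 per group.

n = 184 per group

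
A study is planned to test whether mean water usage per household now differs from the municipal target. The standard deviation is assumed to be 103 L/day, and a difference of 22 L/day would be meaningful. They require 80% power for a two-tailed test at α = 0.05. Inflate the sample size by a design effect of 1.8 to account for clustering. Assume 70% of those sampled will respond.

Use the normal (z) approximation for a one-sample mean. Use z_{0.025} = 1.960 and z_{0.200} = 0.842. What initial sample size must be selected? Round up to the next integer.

n = (z_{α/2} + z_β)² · σ² / δ²
  = (1.960 + 0.842)² · 103² / 22²
  = 7.8512 · 10609 / 484
  = 172.09
Design effect: 1.8 × 172.09 = 309.77.
Adjust for 70% response: 309.77 / 0.70 = 442.53.
Round up → n = 443.

n = 443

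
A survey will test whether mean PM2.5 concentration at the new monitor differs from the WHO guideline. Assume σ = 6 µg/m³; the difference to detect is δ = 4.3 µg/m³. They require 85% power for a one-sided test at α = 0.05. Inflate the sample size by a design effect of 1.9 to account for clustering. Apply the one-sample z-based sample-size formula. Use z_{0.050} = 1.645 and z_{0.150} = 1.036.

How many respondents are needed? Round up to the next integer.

n = 27

n = (z_α + z_β)² · σ² / δ²
  = (1.645 + 1.036)² · 6² / 4.3²
  = 7.1878 · 36 / 18.49
  = 13.99
Design effect: 1.9 × 13.99 = 26.59.
Round up → n = 27.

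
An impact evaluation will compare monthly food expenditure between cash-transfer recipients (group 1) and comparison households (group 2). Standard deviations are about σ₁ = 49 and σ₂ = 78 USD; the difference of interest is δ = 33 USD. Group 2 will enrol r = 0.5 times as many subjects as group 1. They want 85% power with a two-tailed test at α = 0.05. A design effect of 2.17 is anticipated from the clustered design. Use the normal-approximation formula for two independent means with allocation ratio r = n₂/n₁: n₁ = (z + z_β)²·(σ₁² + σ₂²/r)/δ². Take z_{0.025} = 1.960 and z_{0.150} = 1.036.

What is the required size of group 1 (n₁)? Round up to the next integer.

n₁ = (z_{α/2} + z_β)² · (σ₁² + σ₂²/r) / δ²
   = (1.960 + 1.036)² · (49² + 78²/0.5) / 33²
   = 8.9760 · (2401 + 12168) / 1089
   = 8.9760 · 14569 / 1089
   = 120.08
Design effect: 2.17 × 120.08 = 260.58.
Round up → n₁ = 261; n₂ = r·n₁ = 0.5 × 261 = 131.

n₁ = 261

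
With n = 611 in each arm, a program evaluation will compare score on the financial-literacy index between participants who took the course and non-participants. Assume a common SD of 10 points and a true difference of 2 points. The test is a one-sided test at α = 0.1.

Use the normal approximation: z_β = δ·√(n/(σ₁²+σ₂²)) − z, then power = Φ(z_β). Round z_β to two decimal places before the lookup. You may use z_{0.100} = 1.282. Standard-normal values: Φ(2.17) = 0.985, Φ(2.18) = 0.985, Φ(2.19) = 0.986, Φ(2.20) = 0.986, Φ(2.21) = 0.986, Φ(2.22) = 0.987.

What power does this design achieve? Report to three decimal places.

Power ≈ 0.986

z_β = δ·√(n/(σ₁²+σ₂²)) − z_α
    = 2 · √(611/200) − 1.282
    = 2 · 1.74786 − 1.282
    = 3.4957 − 1.282 = 2.2137 → 2.21
Power = Φ(2.21) = 0.986.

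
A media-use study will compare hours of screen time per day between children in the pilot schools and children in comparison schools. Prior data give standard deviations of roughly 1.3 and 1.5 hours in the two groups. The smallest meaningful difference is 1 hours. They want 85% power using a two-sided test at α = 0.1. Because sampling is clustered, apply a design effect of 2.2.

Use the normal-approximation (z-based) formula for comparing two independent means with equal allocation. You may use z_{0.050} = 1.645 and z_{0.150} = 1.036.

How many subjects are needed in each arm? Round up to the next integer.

n = 63 per group

n = (z_{α/2} + z_β)² · (σ₁² + σ₂²) / δ²
  = (1.645 + 1.036)² · (1.3² + 1.5² = 3.94) / 1²
  = 7.1878 · 3.94 / 1
  = 28.32
Design effect: 2.2 × 28.32 = 62.30.
Round up → n = 63 per group.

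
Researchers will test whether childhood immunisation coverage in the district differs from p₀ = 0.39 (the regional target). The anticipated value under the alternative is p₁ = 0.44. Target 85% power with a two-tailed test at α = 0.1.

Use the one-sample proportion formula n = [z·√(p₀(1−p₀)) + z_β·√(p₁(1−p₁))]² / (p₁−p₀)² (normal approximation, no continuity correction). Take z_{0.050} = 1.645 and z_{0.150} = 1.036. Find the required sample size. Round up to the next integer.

n = 694

n = [z_{α/2}·√(p₀q₀) + z_β·√(p₁q₁)]² / (p₁ − p₀)²
  = [1.645·√(0.39·0.61) + 1.036·√(0.44·0.56)]² / (0.05)²
  = [1.645·0.4877 + 1.036·0.4964]² / 0.0025
  = [1.3166]² / 0.0025
  = 693.38
Round up → n = 694.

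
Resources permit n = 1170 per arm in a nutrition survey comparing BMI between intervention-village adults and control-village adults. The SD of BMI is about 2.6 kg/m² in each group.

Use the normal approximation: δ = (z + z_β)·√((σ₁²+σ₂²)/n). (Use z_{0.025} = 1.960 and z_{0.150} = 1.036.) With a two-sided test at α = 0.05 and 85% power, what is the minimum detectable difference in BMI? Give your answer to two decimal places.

δ = (z_{α/2} + z_β) · √((σ₁²+σ₂²)/n)
  = (1.960 + 1.036) · √(13.52/1170)
  = 2.996 · √0.01156
  = 2.996 · 0.1075
  = 0.3221

Minimum detectable difference ≈ 0.32 kg/m²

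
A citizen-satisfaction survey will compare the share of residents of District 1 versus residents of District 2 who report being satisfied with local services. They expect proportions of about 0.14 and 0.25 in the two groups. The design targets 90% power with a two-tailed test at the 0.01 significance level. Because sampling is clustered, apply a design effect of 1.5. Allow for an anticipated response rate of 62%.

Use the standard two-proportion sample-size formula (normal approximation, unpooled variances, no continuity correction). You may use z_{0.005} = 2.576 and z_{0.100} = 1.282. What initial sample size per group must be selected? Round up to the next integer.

n = 917 per group

n = (z_{α/2} + z_β)² · [p₁(1−p₁) + p₂(1−p₂)] / (p₁ − p₂)²
  = (2.576 + 1.282)² · (0.14·0.86 + 0.25·0.75) / (-0.11)²
  = (3.858)² · (0.1204 + 0.1875) / 0.0121
  = 14.8842 · 0.3079 / 0.0121
  = 378.75
Design effect: 1.5 × 378.75 = 568.12.
Adjust for 62% response: 568.12 / 0.62 = 916.32.
Round up → n = 917 per group.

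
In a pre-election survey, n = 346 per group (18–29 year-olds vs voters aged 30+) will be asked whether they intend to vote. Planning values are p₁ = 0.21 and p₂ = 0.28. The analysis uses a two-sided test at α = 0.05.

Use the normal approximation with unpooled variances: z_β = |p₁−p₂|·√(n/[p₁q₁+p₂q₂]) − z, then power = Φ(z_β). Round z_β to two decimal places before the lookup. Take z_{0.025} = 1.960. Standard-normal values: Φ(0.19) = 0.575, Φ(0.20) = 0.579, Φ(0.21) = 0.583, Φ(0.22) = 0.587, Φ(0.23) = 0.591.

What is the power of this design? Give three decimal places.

z_β = |p₁−p₂|·√(n/[p₁q₁+p₂q₂]) − z_{α/2}
    = 0.07 · √(346/0.3675) − 1.960
    = 0.07 · 30.6838 − 1.960
    = 2.1479 − 1.960 = 0.1879 → 0.19
Power = Φ(0.19) = 0.575.

Power ≈ 0.575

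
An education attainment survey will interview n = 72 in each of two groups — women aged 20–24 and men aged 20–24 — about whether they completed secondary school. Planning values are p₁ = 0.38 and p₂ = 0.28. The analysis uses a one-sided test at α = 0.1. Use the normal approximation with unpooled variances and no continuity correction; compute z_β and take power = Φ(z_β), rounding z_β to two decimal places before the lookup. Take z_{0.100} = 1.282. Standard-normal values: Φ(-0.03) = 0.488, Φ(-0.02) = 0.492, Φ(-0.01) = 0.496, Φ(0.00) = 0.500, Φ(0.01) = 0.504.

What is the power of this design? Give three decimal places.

z_β = |p₁−p₂|·√(n/[p₁q₁+p₂q₂]) − z_α
    = 0.10 · √(72/0.4372) − 1.282
    = 0.10 · 12.8329 − 1.282
    = 1.2833 − 1.282 = 0.0013 → 0.00
Power = Φ(0.00) = 0.500.

Power ≈ 0.500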